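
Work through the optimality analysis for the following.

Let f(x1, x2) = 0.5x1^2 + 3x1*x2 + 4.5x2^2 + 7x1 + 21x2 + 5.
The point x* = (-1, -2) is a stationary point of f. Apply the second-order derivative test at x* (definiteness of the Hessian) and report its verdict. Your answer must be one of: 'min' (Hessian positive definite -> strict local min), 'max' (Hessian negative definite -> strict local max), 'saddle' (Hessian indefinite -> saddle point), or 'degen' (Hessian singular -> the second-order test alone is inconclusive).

Compute the Hessian H = grad^2 f:
  H = [[1, 3], [3, 9]]
Verify stationarity: grad f(x*) = H x* + g = (0, 0).
Eigenvalues of H: 0, 10.
H has a zero eigenvalue (singular; positive semidefinite but not definite), so H is neither positive definite, negative definite, nor indefinite. The second-order test alone is inconclusive -> degen.
(Indeed, f is constant along the null direction of H through x*, so x* is not a strict local extremum.)

degen


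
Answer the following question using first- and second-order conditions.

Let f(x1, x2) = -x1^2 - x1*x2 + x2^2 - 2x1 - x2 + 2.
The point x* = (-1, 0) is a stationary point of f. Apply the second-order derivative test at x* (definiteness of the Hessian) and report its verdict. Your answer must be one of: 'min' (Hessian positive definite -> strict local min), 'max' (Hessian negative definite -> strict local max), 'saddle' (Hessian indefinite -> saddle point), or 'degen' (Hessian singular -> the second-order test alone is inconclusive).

Compute the Hessian H = grad^2 f:
  H = [[-2, -1], [-1, 2]]
Verify stationarity: grad f(x*) = H x* + g = (0, 0).
Eigenvalues of H: -2.2361, 2.2361.
Eigenvalues have mixed signs, so H is indefinite -> x* is a saddle point.

saddle


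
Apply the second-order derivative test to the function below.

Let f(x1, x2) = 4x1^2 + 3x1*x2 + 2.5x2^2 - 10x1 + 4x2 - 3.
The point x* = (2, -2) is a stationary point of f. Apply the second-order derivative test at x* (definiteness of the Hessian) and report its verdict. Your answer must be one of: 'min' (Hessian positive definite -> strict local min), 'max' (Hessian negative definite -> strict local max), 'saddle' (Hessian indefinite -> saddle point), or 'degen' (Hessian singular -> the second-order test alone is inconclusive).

Compute the Hessian H = grad^2 f:
  H = [[8, 3], [3, 5]]
Verify stationarity: grad f(x*) = H x* + g = (0, 0).
Eigenvalues of H: 3.1459, 9.8541.
Both eigenvalues > 0, so H is positive definite -> x* is a strict local min.

min


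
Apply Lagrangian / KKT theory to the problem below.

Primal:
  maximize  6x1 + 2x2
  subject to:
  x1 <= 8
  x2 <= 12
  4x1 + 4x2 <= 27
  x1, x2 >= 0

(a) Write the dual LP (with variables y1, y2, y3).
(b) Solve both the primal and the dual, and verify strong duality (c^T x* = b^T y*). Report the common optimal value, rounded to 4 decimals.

The standard primal-dual pair for 'max c^T x s.t. A x <= b, x >= 0' is:
  Dual:  min b^T y  s.t.  A^T y >= c,  y >= 0.

So the dual LP is:
  minimize  8y1 + 12y2 + 27y3
  subject to:
    y1 + 4y3 >= 6
    y2 + 4y3 >= 2
    y1, y2, y3 >= 0

Solving the primal: x* = (6.75, 0).
  primal value c^T x* = 40.5.
Solving the dual: y* = (0, 0, 1.5).
  dual value b^T y* = 40.5.
Strong duality: c^T x* = b^T y*. Confirmed.

40.5


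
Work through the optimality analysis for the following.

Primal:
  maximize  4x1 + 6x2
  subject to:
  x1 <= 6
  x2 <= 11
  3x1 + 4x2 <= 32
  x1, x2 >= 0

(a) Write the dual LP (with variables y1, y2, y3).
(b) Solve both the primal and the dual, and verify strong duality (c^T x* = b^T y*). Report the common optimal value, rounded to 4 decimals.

The standard primal-dual pair for 'max c^T x s.t. A x <= b, x >= 0' is:
  Dual:  min b^T y  s.t.  A^T y >= c,  y >= 0.

So the dual LP is:
  minimize  6y1 + 11y2 + 32y3
  subject to:
    y1 + 3y3 >= 4
    y2 + 4y3 >= 6
    y1, y2, y3 >= 0

Solving the primal: x* = (0, 8).
  primal value c^T x* = 48.
Solving the dual: y* = (0, 0, 1.5).
  dual value b^T y* = 48.
Strong duality: c^T x* = b^T y*. Confirmed.

48


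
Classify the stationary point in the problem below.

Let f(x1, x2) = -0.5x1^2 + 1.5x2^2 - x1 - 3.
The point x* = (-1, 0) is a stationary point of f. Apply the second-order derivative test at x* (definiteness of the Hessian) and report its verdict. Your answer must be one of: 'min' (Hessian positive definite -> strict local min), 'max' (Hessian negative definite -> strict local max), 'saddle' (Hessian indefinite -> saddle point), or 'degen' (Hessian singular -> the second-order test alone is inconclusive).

Compute the Hessian H = grad^2 f:
  H = [[-1, 0], [0, 3]]
Verify stationarity: grad f(x*) = H x* + g = (0, 0).
Eigenvalues of H: -1, 3.
Eigenvalues have mixed signs, so H is indefinite -> x* is a saddle point.

saddle


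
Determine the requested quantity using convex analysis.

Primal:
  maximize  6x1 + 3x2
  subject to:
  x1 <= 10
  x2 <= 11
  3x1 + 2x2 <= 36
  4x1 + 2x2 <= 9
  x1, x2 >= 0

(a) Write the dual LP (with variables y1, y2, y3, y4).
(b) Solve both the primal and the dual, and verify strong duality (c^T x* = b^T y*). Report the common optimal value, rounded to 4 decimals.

The standard primal-dual pair for 'max c^T x s.t. A x <= b, x >= 0' is:
  Dual:  min b^T y  s.t.  A^T y >= c,  y >= 0.

So the dual LP is:
  minimize  10y1 + 11y2 + 36y3 + 9y4
  subject to:
    y1 + 3y3 + 4y4 >= 6
    y2 + 2y3 + 2y4 >= 3
    y1, y2, y3, y4 >= 0

Solving the primal: x* = (2.25, 0).
  primal value c^T x* = 13.5.
Solving the dual: y* = (0, 0, 0, 1.5).
  dual value b^T y* = 13.5.
Strong duality: c^T x* = b^T y*. Confirmed.

13.5


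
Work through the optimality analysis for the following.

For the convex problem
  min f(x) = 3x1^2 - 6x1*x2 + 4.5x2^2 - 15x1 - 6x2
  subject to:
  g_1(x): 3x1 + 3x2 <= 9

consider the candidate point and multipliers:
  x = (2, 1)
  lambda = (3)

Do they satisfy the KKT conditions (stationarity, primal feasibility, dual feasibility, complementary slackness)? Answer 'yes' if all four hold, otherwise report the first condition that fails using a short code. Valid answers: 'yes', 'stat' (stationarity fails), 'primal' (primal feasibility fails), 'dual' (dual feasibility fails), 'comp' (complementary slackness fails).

Gradient of f: grad f(x) = Q x + c = (-9, -9)
Constraint values g_i(x) = a_i^T x - b_i:
  g_1((2, 1)) = 0
Stationarity residual: grad f(x) + sum_i lambda_i a_i = (0, 0)
  -> stationarity OK
Primal feasibility (all g_i <= 0): OK
Dual feasibility (all lambda_i >= 0): OK
Complementary slackness (lambda_i * g_i(x) = 0 for all i): OK

Verdict: yes, KKT holds.

yes


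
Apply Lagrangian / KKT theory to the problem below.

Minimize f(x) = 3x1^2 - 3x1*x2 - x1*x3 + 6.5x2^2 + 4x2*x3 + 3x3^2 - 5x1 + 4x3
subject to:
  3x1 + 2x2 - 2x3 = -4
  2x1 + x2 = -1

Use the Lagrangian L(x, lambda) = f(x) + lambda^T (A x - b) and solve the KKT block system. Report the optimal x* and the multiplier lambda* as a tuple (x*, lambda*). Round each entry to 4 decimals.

Form the Lagrangian:
  L(x, lambda) = (1/2) x^T Q x + c^T x + lambda^T (A x - b)
Stationarity (grad_x L = 0): Q x + c + A^T lambda = 0.
Primal feasibility: A x = b.

This gives the KKT block system:
  [ Q   A^T ] [ x     ]   [-c ]
  [ A    0  ] [ lambda ] = [ b ]

Solving the linear system:
  x*      = (-0.1491, -0.7019, 1.0745)
  lambda* = (3.8944, -3.4099)
  f(x*)   = 8.6056

x* = (-0.1491, -0.7019, 1.0745), lambda* = (3.8944, -3.4099)


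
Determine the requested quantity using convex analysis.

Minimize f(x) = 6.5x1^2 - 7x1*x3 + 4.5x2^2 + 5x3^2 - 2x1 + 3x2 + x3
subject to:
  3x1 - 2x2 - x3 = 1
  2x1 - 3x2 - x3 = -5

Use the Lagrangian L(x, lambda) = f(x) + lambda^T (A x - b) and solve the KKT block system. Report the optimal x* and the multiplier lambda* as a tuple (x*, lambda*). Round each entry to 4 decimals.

Form the Lagrangian:
  L(x, lambda) = (1/2) x^T Q x + c^T x + lambda^T (A x - b)
Stationarity (grad_x L = 0): Q x + c + A^T lambda = 0.
Primal feasibility: A x = b.

This gives the KKT block system:
  [ Q   A^T ] [ x     ]   [-c ]
  [ A    0  ] [ lambda ] = [ b ]

Solving the linear system:
  x*      = (3.0347, 2.9653, 2.1733)
  lambda* = (-25.2178, 26.7079)
  f(x*)   = 81.8787

x* = (3.0347, 2.9653, 2.1733), lambda* = (-25.2178, 26.7079)


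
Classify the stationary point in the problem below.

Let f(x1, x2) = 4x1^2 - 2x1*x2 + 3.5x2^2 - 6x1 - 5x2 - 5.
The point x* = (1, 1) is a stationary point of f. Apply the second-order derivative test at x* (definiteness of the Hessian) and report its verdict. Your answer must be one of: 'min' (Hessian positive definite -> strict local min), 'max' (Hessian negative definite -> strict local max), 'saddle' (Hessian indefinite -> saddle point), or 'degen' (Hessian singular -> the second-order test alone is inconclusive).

Compute the Hessian H = grad^2 f:
  H = [[8, -2], [-2, 7]]
Verify stationarity: grad f(x*) = H x* + g = (0, 0).
Eigenvalues of H: 5.4384, 9.5616.
Both eigenvalues > 0, so H is positive definite -> x* is a strict local min.

min


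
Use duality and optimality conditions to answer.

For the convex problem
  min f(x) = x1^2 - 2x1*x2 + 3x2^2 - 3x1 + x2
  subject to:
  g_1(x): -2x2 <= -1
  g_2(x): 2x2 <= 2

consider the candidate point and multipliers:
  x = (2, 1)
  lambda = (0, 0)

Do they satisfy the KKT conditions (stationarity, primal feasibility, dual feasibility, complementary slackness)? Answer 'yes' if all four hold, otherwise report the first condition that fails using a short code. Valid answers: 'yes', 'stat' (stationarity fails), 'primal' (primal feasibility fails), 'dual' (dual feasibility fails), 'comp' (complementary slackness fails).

Gradient of f: grad f(x) = Q x + c = (-1, 3)
Constraint values g_i(x) = a_i^T x - b_i:
  g_1((2, 1)) = -1
  g_2((2, 1)) = 0
Stationarity residual: grad f(x) + sum_i lambda_i a_i = (-1, 3)
  -> stationarity FAILS
Primal feasibility (all g_i <= 0): OK
Dual feasibility (all lambda_i >= 0): OK
Complementary slackness (lambda_i * g_i(x) = 0 for all i): OK

Verdict: the first failing condition is stationarity -> stat.

stat


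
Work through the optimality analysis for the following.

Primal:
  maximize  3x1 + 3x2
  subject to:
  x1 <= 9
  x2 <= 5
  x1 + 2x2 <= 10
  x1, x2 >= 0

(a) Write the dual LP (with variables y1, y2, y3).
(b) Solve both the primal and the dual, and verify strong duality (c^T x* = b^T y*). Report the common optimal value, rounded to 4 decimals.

The standard primal-dual pair for 'max c^T x s.t. A x <= b, x >= 0' is:
  Dual:  min b^T y  s.t.  A^T y >= c,  y >= 0.

So the dual LP is:
  minimize  9y1 + 5y2 + 10y3
  subject to:
    y1 + y3 >= 3
    y2 + 2y3 >= 3
    y1, y2, y3 >= 0

Solving the primal: x* = (9, 0.5).
  primal value c^T x* = 28.5.
Solving the dual: y* = (1.5, 0, 1.5).
  dual value b^T y* = 28.5.
Strong duality: c^T x* = b^T y*. Confirmed.

28.5


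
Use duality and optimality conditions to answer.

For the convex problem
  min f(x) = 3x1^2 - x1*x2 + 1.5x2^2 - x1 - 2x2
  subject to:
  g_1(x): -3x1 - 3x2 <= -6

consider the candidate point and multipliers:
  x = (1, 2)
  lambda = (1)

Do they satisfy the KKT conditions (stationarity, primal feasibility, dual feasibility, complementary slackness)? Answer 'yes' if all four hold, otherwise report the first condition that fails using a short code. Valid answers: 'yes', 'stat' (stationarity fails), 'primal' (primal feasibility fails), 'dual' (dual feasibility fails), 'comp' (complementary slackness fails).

Gradient of f: grad f(x) = Q x + c = (3, 3)
Constraint values g_i(x) = a_i^T x - b_i:
  g_1((1, 2)) = -3
Stationarity residual: grad f(x) + sum_i lambda_i a_i = (0, 0)
  -> stationarity OK
Primal feasibility (all g_i <= 0): OK
Dual feasibility (all lambda_i >= 0): OK
Complementary slackness (lambda_i * g_i(x) = 0 for all i): FAILS

Verdict: the first failing condition is complementary_slackness -> comp.

comp


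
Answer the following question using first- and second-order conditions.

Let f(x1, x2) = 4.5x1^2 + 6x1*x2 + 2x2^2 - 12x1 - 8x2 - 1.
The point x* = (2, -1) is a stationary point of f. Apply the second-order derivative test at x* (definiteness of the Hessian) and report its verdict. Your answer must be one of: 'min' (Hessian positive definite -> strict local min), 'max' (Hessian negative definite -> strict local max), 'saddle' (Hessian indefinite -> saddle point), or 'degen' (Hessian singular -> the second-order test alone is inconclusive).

Compute the Hessian H = grad^2 f:
  H = [[9, 6], [6, 4]]
Verify stationarity: grad f(x*) = H x* + g = (0, 0).
Eigenvalues of H: 0, 13.
H has a zero eigenvalue (singular; positive semidefinite but not definite), so H is neither positive definite, negative definite, nor indefinite. The second-order test alone is inconclusive -> degen.
(Indeed, f is constant along the null direction of H through x*, so x* is not a strict local extremum.)

degen


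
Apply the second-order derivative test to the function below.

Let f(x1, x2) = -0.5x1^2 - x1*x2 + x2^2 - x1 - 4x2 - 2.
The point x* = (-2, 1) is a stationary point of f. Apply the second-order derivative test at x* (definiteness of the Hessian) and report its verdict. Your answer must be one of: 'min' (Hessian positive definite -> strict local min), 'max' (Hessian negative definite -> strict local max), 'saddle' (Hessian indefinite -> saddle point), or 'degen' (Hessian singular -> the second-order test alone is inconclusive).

Compute the Hessian H = grad^2 f:
  H = [[-1, -1], [-1, 2]]
Verify stationarity: grad f(x*) = H x* + g = (0, 0).
Eigenvalues of H: -1.3028, 2.3028.
Eigenvalues have mixed signs, so H is indefinite -> x* is a saddle point.

saddle


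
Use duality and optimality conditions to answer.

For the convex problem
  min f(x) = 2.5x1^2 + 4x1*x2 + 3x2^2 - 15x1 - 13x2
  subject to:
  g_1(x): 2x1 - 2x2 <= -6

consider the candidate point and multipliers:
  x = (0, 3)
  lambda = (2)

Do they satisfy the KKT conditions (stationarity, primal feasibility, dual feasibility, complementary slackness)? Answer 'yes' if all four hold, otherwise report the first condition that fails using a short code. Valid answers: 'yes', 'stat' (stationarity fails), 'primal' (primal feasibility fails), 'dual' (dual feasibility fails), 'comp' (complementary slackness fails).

Gradient of f: grad f(x) = Q x + c = (-3, 5)
Constraint values g_i(x) = a_i^T x - b_i:
  g_1((0, 3)) = 0
Stationarity residual: grad f(x) + sum_i lambda_i a_i = (1, 1)
  -> stationarity FAILS
Primal feasibility (all g_i <= 0): OK
Dual feasibility (all lambda_i >= 0): OK
Complementary slackness (lambda_i * g_i(x) = 0 for all i): OK

Verdict: the first failing condition is stationarity -> stat.

stat


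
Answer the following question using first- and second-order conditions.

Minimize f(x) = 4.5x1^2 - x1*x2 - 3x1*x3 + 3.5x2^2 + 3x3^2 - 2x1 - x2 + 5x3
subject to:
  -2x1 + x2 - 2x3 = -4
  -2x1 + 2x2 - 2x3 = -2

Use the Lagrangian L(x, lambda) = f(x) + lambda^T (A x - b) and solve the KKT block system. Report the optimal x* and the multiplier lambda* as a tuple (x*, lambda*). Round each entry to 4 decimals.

Form the Lagrangian:
  L(x, lambda) = (1/2) x^T Q x + c^T x + lambda^T (A x - b)
Stationarity (grad_x L = 0): Q x + c + A^T lambda = 0.
Primal feasibility: A x = b.

This gives the KKT block system:
  [ Q   A^T ] [ x     ]   [-c ]
  [ A    0  ] [ lambda ] = [ b ]

Solving the linear system:
  x*      = (1.7143, 2, 1.2857)
  lambda* = (18.8571, -15.0714)
  f(x*)   = 23.1429

x* = (1.7143, 2, 1.2857), lambda* = (18.8571, -15.0714)


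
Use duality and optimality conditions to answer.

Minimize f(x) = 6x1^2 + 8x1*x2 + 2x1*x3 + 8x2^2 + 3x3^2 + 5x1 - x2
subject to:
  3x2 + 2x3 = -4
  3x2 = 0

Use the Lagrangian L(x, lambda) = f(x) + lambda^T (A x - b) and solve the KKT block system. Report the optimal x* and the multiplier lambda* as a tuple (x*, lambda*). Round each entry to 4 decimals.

Form the Lagrangian:
  L(x, lambda) = (1/2) x^T Q x + c^T x + lambda^T (A x - b)
Stationarity (grad_x L = 0): Q x + c + A^T lambda = 0.
Primal feasibility: A x = b.

This gives the KKT block system:
  [ Q   A^T ] [ x     ]   [-c ]
  [ A    0  ] [ lambda ] = [ b ]

Solving the linear system:
  x*      = (-0.0833, 0, -2)
  lambda* = (6.0833, -5.5278)
  f(x*)   = 11.9583

x* = (-0.0833, 0, -2), lambda* = (6.0833, -5.5278)


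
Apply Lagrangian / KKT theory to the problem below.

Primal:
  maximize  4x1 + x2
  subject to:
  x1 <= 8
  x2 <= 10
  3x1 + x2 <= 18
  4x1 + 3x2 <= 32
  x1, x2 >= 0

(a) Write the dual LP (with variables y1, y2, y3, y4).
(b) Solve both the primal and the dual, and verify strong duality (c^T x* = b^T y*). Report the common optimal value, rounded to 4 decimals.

The standard primal-dual pair for 'max c^T x s.t. A x <= b, x >= 0' is:
  Dual:  min b^T y  s.t.  A^T y >= c,  y >= 0.

So the dual LP is:
  minimize  8y1 + 10y2 + 18y3 + 32y4
  subject to:
    y1 + 3y3 + 4y4 >= 4
    y2 + y3 + 3y4 >= 1
    y1, y2, y3, y4 >= 0

Solving the primal: x* = (6, 0).
  primal value c^T x* = 24.
Solving the dual: y* = (0, 0, 1.3333, 0).
  dual value b^T y* = 24.
Strong duality: c^T x* = b^T y*. Confirmed.

24


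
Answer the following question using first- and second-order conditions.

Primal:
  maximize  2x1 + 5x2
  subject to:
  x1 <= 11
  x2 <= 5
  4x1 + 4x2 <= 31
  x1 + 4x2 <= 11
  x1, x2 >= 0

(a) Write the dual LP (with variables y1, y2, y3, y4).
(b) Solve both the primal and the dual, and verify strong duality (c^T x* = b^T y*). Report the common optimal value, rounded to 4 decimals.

The standard primal-dual pair for 'max c^T x s.t. A x <= b, x >= 0' is:
  Dual:  min b^T y  s.t.  A^T y >= c,  y >= 0.

So the dual LP is:
  minimize  11y1 + 5y2 + 31y3 + 11y4
  subject to:
    y1 + 4y3 + y4 >= 2
    y2 + 4y3 + 4y4 >= 5
    y1, y2, y3, y4 >= 0

Solving the primal: x* = (6.6667, 1.0833).
  primal value c^T x* = 18.75.
Solving the dual: y* = (0, 0, 0.25, 1).
  dual value b^T y* = 18.75.
Strong duality: c^T x* = b^T y*. Confirmed.

18.75


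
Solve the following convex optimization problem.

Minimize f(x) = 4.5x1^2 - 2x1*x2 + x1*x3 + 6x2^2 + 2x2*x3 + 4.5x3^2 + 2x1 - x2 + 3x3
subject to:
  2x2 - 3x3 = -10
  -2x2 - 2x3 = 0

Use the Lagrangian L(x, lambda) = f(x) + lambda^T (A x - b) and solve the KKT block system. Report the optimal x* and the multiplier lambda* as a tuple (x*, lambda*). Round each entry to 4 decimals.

Form the Lagrangian:
  L(x, lambda) = (1/2) x^T Q x + c^T x + lambda^T (A x - b)
Stationarity (grad_x L = 0): Q x + c + A^T lambda = 0.
Primal feasibility: A x = b.

This gives the KKT block system:
  [ Q   A^T ] [ x     ]   [-c ]
  [ A    0  ] [ lambda ] = [ b ]

Solving the linear system:
  x*      = (-0.8889, -2, 2)
  lambda* = (7.0667, -2.5444)
  f(x*)   = 38.4444

x* = (-0.8889, -2, 2), lambda* = (7.0667, -2.5444)


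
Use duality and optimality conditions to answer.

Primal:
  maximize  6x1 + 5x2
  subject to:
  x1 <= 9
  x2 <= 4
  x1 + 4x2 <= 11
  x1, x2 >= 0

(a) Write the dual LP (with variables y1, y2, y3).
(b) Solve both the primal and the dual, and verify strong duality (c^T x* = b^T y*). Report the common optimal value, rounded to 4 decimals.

The standard primal-dual pair for 'max c^T x s.t. A x <= b, x >= 0' is:
  Dual:  min b^T y  s.t.  A^T y >= c,  y >= 0.

So the dual LP is:
  minimize  9y1 + 4y2 + 11y3
  subject to:
    y1 + y3 >= 6
    y2 + 4y3 >= 5
    y1, y2, y3 >= 0

Solving the primal: x* = (9, 0.5).
  primal value c^T x* = 56.5.
Solving the dual: y* = (4.75, 0, 1.25).
  dual value b^T y* = 56.5.
Strong duality: c^T x* = b^T y*. Confirmed.

56.5


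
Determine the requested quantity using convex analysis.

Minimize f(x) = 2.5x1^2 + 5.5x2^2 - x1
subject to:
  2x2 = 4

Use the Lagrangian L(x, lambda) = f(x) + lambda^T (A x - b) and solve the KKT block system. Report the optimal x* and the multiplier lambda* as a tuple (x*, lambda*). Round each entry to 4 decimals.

Form the Lagrangian:
  L(x, lambda) = (1/2) x^T Q x + c^T x + lambda^T (A x - b)
Stationarity (grad_x L = 0): Q x + c + A^T lambda = 0.
Primal feasibility: A x = b.

This gives the KKT block system:
  [ Q   A^T ] [ x     ]   [-c ]
  [ A    0  ] [ lambda ] = [ b ]

Solving the linear system:
  x*      = (0.2, 2)
  lambda* = (-11)
  f(x*)   = 21.9

x* = (0.2, 2), lambda* = (-11)


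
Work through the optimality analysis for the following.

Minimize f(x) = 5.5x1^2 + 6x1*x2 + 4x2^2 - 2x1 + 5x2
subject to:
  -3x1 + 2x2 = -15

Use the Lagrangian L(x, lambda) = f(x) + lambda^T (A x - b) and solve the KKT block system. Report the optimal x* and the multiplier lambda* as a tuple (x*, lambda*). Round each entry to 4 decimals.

Form the Lagrangian:
  L(x, lambda) = (1/2) x^T Q x + c^T x + lambda^T (A x - b)
Stationarity (grad_x L = 0): Q x + c + A^T lambda = 0.
Primal feasibility: A x = b.

This gives the KKT block system:
  [ Q   A^T ] [ x     ]   [-c ]
  [ A    0  ] [ lambda ] = [ b ]

Solving the linear system:
  x*      = (2.7553, -3.367)
  lambda* = (2.7021)
  f(x*)   = 9.0931

x* = (2.7553, -3.367), lambda* = (2.7021)


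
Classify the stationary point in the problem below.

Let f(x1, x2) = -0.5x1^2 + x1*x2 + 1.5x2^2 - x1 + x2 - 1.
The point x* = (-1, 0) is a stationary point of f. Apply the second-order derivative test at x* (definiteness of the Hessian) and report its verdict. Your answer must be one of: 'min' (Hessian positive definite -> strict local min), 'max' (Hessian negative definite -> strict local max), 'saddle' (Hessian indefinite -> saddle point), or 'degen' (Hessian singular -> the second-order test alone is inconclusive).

Compute the Hessian H = grad^2 f:
  H = [[-1, 1], [1, 3]]
Verify stationarity: grad f(x*) = H x* + g = (0, 0).
Eigenvalues of H: -1.2361, 3.2361.
Eigenvalues have mixed signs, so H is indefinite -> x* is a saddle point.

saddle


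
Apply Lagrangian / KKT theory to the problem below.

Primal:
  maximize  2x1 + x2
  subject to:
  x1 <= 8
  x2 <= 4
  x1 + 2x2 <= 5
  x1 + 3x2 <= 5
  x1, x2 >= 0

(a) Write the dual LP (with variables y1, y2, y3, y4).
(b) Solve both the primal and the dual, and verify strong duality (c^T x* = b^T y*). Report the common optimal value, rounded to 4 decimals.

The standard primal-dual pair for 'max c^T x s.t. A x <= b, x >= 0' is:
  Dual:  min b^T y  s.t.  A^T y >= c,  y >= 0.

So the dual LP is:
  minimize  8y1 + 4y2 + 5y3 + 5y4
  subject to:
    y1 + y3 + y4 >= 2
    y2 + 2y3 + 3y4 >= 1
    y1, y2, y3, y4 >= 0

Solving the primal: x* = (5, 0).
  primal value c^T x* = 10.
Solving the dual: y* = (0, 0, 0, 2).
  dual value b^T y* = 10.
Strong duality: c^T x* = b^T y*. Confirmed.

10


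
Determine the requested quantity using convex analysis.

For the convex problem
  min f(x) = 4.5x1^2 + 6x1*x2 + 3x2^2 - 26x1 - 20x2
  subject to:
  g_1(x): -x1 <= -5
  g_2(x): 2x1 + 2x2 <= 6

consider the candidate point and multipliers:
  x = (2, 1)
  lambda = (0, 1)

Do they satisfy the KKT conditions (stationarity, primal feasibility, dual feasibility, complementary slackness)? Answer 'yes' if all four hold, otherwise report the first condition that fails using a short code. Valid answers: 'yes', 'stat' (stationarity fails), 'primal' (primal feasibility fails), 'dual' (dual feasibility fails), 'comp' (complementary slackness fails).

Gradient of f: grad f(x) = Q x + c = (-2, -2)
Constraint values g_i(x) = a_i^T x - b_i:
  g_1((2, 1)) = 3
  g_2((2, 1)) = 0
Stationarity residual: grad f(x) + sum_i lambda_i a_i = (0, 0)
  -> stationarity OK
Primal feasibility (all g_i <= 0): FAILS
Dual feasibility (all lambda_i >= 0): OK
Complementary slackness (lambda_i * g_i(x) = 0 for all i): OK

Verdict: the first failing condition is primal_feasibility -> primal.

primal


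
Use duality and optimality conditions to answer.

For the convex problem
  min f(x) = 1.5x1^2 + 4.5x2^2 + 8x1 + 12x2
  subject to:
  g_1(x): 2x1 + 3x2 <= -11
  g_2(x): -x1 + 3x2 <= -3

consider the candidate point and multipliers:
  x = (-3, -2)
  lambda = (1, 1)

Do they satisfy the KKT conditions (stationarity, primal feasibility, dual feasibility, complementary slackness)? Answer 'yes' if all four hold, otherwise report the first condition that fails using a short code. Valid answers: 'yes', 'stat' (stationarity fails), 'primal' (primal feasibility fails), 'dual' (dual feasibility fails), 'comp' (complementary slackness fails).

Gradient of f: grad f(x) = Q x + c = (-1, -6)
Constraint values g_i(x) = a_i^T x - b_i:
  g_1((-3, -2)) = -1
  g_2((-3, -2)) = 0
Stationarity residual: grad f(x) + sum_i lambda_i a_i = (0, 0)
  -> stationarity OK
Primal feasibility (all g_i <= 0): OK
Dual feasibility (all lambda_i >= 0): OK
Complementary slackness (lambda_i * g_i(x) = 0 for all i): FAILS

Verdict: the first failing condition is complementary_slackness -> comp.

comp


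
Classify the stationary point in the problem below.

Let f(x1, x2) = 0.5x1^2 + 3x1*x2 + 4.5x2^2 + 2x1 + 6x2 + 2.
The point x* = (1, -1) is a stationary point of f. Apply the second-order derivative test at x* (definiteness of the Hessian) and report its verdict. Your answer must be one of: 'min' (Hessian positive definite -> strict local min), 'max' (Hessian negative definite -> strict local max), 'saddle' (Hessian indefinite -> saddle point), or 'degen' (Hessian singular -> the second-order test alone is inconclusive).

Compute the Hessian H = grad^2 f:
  H = [[1, 3], [3, 9]]
Verify stationarity: grad f(x*) = H x* + g = (0, 0).
Eigenvalues of H: 0, 10.
H has a zero eigenvalue (singular; positive semidefinite but not definite), so H is neither positive definite, negative definite, nor indefinite. The second-order test alone is inconclusive -> degen.
(Indeed, f is constant along the null direction of H through x*, so x* is not a strict local extremum.)

degen


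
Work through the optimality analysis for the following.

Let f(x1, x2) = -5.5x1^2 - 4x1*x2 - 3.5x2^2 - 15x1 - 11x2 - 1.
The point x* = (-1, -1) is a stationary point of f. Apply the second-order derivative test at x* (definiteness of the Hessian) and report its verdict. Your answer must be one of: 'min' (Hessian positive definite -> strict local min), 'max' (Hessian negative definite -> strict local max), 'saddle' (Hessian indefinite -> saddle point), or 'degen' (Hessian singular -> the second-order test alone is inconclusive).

Compute the Hessian H = grad^2 f:
  H = [[-11, -4], [-4, -7]]
Verify stationarity: grad f(x*) = H x* + g = (0, 0).
Eigenvalues of H: -13.4721, -4.5279.
Both eigenvalues < 0, so H is negative definite -> x* is a strict local max.

max


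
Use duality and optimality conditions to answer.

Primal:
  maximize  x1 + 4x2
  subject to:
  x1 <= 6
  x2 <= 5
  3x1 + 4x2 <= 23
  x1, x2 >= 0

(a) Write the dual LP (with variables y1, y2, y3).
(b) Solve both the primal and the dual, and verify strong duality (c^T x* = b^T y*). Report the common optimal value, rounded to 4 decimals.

The standard primal-dual pair for 'max c^T x s.t. A x <= b, x >= 0' is:
  Dual:  min b^T y  s.t.  A^T y >= c,  y >= 0.

So the dual LP is:
  minimize  6y1 + 5y2 + 23y3
  subject to:
    y1 + 3y3 >= 1
    y2 + 4y3 >= 4
    y1, y2, y3 >= 0

Solving the primal: x* = (1, 5).
  primal value c^T x* = 21.
Solving the dual: y* = (0, 2.6667, 0.3333).
  dual value b^T y* = 21.
Strong duality: c^T x* = b^T y*. Confirmed.

21


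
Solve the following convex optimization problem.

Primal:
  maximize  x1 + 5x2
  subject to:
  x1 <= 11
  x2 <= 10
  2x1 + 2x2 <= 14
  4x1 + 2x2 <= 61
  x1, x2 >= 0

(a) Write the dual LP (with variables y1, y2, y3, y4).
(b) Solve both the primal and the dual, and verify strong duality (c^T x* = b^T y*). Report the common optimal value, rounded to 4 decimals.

The standard primal-dual pair for 'max c^T x s.t. A x <= b, x >= 0' is:
  Dual:  min b^T y  s.t.  A^T y >= c,  y >= 0.

So the dual LP is:
  minimize  11y1 + 10y2 + 14y3 + 61y4
  subject to:
    y1 + 2y3 + 4y4 >= 1
    y2 + 2y3 + 2y4 >= 5
    y1, y2, y3, y4 >= 0

Solving the primal: x* = (0, 7).
  primal value c^T x* = 35.
Solving the dual: y* = (0, 0, 2.5, 0).
  dual value b^T y* = 35.
Strong duality: c^T x* = b^T y*. Confirmed.

35


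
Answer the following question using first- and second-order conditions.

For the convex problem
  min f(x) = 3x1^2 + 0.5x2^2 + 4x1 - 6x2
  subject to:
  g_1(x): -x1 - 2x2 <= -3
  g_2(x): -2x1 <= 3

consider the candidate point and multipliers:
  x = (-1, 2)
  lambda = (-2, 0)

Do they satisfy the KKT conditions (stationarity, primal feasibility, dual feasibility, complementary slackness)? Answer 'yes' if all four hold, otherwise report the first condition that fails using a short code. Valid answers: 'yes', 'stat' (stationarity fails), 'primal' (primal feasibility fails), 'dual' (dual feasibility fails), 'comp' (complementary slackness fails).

Gradient of f: grad f(x) = Q x + c = (-2, -4)
Constraint values g_i(x) = a_i^T x - b_i:
  g_1((-1, 2)) = 0
  g_2((-1, 2)) = -1
Stationarity residual: grad f(x) + sum_i lambda_i a_i = (0, 0)
  -> stationarity OK
Primal feasibility (all g_i <= 0): OK
Dual feasibility (all lambda_i >= 0): FAILS
Complementary slackness (lambda_i * g_i(x) = 0 for all i): OK

Verdict: the first failing condition is dual_feasibility -> dual.

dual


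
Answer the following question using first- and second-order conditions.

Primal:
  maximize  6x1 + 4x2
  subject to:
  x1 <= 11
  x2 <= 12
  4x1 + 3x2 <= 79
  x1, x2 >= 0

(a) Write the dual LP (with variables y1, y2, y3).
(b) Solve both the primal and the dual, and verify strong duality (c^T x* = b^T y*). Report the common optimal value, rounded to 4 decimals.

The standard primal-dual pair for 'max c^T x s.t. A x <= b, x >= 0' is:
  Dual:  min b^T y  s.t.  A^T y >= c,  y >= 0.

So the dual LP is:
  minimize  11y1 + 12y2 + 79y3
  subject to:
    y1 + 4y3 >= 6
    y2 + 3y3 >= 4
    y1, y2, y3 >= 0

Solving the primal: x* = (11, 11.6667).
  primal value c^T x* = 112.6667.
Solving the dual: y* = (0.6667, 0, 1.3333).
  dual value b^T y* = 112.6667.
Strong duality: c^T x* = b^T y*. Confirmed.

112.6667


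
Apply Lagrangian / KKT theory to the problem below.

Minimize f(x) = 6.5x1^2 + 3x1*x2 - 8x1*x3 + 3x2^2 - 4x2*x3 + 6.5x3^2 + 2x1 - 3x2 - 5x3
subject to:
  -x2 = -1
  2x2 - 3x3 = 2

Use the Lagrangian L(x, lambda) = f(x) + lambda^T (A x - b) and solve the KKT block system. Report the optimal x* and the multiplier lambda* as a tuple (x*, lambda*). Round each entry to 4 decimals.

Form the Lagrangian:
  L(x, lambda) = (1/2) x^T Q x + c^T x + lambda^T (A x - b)
Stationarity (grad_x L = 0): Q x + c + A^T lambda = 0.
Primal feasibility: A x = b.

This gives the KKT block system:
  [ Q   A^T ] [ x     ]   [-c ]
  [ A    0  ] [ lambda ] = [ b ]

Solving the linear system:
  x*      = (-0.3846, 1, 0)
  lambda* = (-2.1026, -1.9744)
  f(x*)   = -0.9615

x* = (-0.3846, 1, 0), lambda* = (-2.1026, -1.9744)


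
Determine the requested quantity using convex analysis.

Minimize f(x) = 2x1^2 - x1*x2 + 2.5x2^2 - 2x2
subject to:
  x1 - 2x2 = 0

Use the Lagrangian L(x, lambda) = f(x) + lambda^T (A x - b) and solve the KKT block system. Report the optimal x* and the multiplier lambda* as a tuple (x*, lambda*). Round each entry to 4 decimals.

Form the Lagrangian:
  L(x, lambda) = (1/2) x^T Q x + c^T x + lambda^T (A x - b)
Stationarity (grad_x L = 0): Q x + c + A^T lambda = 0.
Primal feasibility: A x = b.

This gives the KKT block system:
  [ Q   A^T ] [ x     ]   [-c ]
  [ A    0  ] [ lambda ] = [ b ]

Solving the linear system:
  x*      = (0.2353, 0.1176)
  lambda* = (-0.8235)
  f(x*)   = -0.1176

x* = (0.2353, 0.1176), lambda* = (-0.8235)


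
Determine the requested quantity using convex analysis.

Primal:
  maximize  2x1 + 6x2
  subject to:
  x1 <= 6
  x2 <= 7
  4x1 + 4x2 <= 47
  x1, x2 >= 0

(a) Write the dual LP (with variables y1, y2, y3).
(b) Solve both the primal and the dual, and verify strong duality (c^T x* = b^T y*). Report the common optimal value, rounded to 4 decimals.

The standard primal-dual pair for 'max c^T x s.t. A x <= b, x >= 0' is:
  Dual:  min b^T y  s.t.  A^T y >= c,  y >= 0.

So the dual LP is:
  minimize  6y1 + 7y2 + 47y3
  subject to:
    y1 + 4y3 >= 2
    y2 + 4y3 >= 6
    y1, y2, y3 >= 0

Solving the primal: x* = (4.75, 7).
  primal value c^T x* = 51.5.
Solving the dual: y* = (0, 4, 0.5).
  dual value b^T y* = 51.5.
Strong duality: c^T x* = b^T y*. Confirmed.

51.5


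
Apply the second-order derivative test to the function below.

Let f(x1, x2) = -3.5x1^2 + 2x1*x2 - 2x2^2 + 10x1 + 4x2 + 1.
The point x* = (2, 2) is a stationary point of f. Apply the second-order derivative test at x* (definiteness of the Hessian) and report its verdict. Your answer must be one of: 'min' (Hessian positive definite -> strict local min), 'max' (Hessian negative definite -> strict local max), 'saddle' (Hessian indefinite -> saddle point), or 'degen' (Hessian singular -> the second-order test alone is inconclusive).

Compute the Hessian H = grad^2 f:
  H = [[-7, 2], [2, -4]]
Verify stationarity: grad f(x*) = H x* + g = (0, 0).
Eigenvalues of H: -8, -3.
Both eigenvalues < 0, so H is negative definite -> x* is a strict local max.

max


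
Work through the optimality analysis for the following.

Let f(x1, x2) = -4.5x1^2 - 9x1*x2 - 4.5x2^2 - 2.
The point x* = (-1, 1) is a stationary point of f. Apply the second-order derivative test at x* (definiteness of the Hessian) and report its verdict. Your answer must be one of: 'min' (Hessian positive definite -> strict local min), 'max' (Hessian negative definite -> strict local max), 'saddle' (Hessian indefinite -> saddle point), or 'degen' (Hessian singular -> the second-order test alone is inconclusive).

Compute the Hessian H = grad^2 f:
  H = [[-9, -9], [-9, -9]]
Verify stationarity: grad f(x*) = H x* + g = (0, 0).
Eigenvalues of H: -18, 0.
H has a zero eigenvalue (singular; negative semidefinite but not definite), so H is neither positive definite, negative definite, nor indefinite. The second-order test alone is inconclusive -> degen.
(Indeed, f is constant along the null direction of H through x*, so x* is not a strict local extremum.)

degen


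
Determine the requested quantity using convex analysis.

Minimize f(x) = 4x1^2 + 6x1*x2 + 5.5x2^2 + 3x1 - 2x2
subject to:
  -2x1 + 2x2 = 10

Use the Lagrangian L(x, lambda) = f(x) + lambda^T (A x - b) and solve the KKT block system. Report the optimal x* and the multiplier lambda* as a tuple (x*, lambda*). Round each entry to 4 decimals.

Form the Lagrangian:
  L(x, lambda) = (1/2) x^T Q x + c^T x + lambda^T (A x - b)
Stationarity (grad_x L = 0): Q x + c + A^T lambda = 0.
Primal feasibility: A x = b.

This gives the KKT block system:
  [ Q   A^T ] [ x     ]   [-c ]
  [ A    0  ] [ lambda ] = [ b ]

Solving the linear system:
  x*      = (-2.7742, 2.2258)
  lambda* = (-2.9194)
  f(x*)   = 8.2097

x* = (-2.7742, 2.2258), lambda* = (-2.9194)


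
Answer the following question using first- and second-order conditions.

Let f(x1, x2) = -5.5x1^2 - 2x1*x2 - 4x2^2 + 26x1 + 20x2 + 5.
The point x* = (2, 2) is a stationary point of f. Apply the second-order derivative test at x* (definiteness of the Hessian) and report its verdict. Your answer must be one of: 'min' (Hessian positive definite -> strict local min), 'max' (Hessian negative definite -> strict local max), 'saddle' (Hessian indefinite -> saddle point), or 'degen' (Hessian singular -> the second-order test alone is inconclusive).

Compute the Hessian H = grad^2 f:
  H = [[-11, -2], [-2, -8]]
Verify stationarity: grad f(x*) = H x* + g = (0, 0).
Eigenvalues of H: -12, -7.
Both eigenvalues < 0, so H is negative definite -> x* is a strict local max.

max


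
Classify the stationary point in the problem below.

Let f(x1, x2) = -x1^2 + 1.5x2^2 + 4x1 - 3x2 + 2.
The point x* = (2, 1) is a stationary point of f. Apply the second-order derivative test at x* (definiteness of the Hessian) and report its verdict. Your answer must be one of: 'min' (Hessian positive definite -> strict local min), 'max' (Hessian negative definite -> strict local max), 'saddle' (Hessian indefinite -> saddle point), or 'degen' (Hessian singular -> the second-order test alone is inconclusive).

Compute the Hessian H = grad^2 f:
  H = [[-2, 0], [0, 3]]
Verify stationarity: grad f(x*) = H x* + g = (0, 0).
Eigenvalues of H: -2, 3.
Eigenvalues have mixed signs, so H is indefinite -> x* is a saddle point.

saddle


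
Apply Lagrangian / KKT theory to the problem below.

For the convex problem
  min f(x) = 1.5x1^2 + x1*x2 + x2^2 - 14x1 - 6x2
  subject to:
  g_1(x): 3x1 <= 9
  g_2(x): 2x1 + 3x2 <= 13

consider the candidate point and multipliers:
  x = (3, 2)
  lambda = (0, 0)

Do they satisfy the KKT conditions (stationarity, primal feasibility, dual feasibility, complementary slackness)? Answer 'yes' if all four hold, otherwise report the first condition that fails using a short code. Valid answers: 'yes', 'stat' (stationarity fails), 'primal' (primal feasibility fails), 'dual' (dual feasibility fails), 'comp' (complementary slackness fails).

Gradient of f: grad f(x) = Q x + c = (-3, 1)
Constraint values g_i(x) = a_i^T x - b_i:
  g_1((3, 2)) = 0
  g_2((3, 2)) = -1
Stationarity residual: grad f(x) + sum_i lambda_i a_i = (-3, 1)
  -> stationarity FAILS
Primal feasibility (all g_i <= 0): OK
Dual feasibility (all lambda_i >= 0): OK
Complementary slackness (lambda_i * g_i(x) = 0 for all i): OK

Verdict: the first failing condition is stationarity -> stat.

stat


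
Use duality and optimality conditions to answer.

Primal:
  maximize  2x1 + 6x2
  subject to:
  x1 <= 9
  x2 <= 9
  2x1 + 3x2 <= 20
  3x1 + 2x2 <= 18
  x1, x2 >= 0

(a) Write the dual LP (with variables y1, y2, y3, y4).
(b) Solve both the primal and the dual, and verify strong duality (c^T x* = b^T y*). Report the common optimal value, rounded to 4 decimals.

The standard primal-dual pair for 'max c^T x s.t. A x <= b, x >= 0' is:
  Dual:  min b^T y  s.t.  A^T y >= c,  y >= 0.

So the dual LP is:
  minimize  9y1 + 9y2 + 20y3 + 18y4
  subject to:
    y1 + 2y3 + 3y4 >= 2
    y2 + 3y3 + 2y4 >= 6
    y1, y2, y3, y4 >= 0

Solving the primal: x* = (0, 6.6667).
  primal value c^T x* = 40.
Solving the dual: y* = (0, 0, 2, 0).
  dual value b^T y* = 40.
Strong duality: c^T x* = b^T y*. Confirmed.

40


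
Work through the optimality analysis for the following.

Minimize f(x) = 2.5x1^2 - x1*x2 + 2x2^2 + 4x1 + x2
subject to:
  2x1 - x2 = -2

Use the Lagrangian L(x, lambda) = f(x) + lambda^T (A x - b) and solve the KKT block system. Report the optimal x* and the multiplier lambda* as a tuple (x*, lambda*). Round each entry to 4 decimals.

Form the Lagrangian:
  L(x, lambda) = (1/2) x^T Q x + c^T x + lambda^T (A x - b)
Stationarity (grad_x L = 0): Q x + c + A^T lambda = 0.
Primal feasibility: A x = b.

This gives the KKT block system:
  [ Q   A^T ] [ x     ]   [-c ]
  [ A    0  ] [ lambda ] = [ b ]

Solving the linear system:
  x*      = (-1.1765, -0.3529)
  lambda* = (0.7647)
  f(x*)   = -1.7647

x* = (-1.1765, -0.3529), lambda* = (0.7647)


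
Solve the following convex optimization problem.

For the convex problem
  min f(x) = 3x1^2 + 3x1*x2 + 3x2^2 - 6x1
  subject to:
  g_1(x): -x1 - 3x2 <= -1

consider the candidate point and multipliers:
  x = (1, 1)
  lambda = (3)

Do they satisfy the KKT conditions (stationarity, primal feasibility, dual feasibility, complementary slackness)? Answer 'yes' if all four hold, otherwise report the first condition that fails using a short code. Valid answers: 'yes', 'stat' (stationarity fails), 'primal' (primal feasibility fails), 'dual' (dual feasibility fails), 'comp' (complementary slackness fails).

Gradient of f: grad f(x) = Q x + c = (3, 9)
Constraint values g_i(x) = a_i^T x - b_i:
  g_1((1, 1)) = -3
Stationarity residual: grad f(x) + sum_i lambda_i a_i = (0, 0)
  -> stationarity OK
Primal feasibility (all g_i <= 0): OK
Dual feasibility (all lambda_i >= 0): OK
Complementary slackness (lambda_i * g_i(x) = 0 for all i): FAILS

Verdict: the first failing condition is complementary_slackness -> comp.

comp


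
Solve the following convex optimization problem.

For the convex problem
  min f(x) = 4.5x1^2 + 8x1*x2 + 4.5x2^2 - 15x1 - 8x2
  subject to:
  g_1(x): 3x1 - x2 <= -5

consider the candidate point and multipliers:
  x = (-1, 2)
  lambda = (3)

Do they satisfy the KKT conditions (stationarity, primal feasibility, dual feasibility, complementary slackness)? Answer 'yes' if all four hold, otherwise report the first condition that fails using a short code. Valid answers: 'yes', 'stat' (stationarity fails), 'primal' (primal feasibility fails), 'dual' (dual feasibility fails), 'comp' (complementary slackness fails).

Gradient of f: grad f(x) = Q x + c = (-8, 2)
Constraint values g_i(x) = a_i^T x - b_i:
  g_1((-1, 2)) = 0
Stationarity residual: grad f(x) + sum_i lambda_i a_i = (1, -1)
  -> stationarity FAILS
Primal feasibility (all g_i <= 0): OK
Dual feasibility (all lambda_i >= 0): OK
Complementary slackness (lambda_i * g_i(x) = 0 for all i): OK

Verdict: the first failing condition is stationarity -> stat.

stat
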